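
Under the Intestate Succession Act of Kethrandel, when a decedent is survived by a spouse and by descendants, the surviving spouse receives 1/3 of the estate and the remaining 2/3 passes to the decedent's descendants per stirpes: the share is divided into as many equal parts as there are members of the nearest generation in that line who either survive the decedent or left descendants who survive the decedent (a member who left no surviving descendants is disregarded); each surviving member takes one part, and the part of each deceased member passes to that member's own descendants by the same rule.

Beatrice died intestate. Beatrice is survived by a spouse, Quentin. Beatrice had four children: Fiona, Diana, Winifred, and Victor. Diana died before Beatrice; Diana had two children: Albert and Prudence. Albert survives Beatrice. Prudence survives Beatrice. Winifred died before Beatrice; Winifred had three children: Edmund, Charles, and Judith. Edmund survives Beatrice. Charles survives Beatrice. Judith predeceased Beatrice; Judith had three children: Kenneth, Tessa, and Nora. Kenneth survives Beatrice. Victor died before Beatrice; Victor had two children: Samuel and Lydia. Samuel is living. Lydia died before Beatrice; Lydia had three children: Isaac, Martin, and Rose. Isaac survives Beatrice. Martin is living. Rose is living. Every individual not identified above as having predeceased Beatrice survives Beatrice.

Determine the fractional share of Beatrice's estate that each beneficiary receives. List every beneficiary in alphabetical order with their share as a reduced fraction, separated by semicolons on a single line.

Albert 1/12; Charles 1/18; Edmund 1/18; Fiona 1/6; Isaac 1/36; Kenneth 1/54; Martin 1/36; Nora 1/54; Prudence 1/12; Quentin 1/3; Rose 1/36; Samuel 1/12; Tessa 1/54

Quentin, as surviving spouse, takes 1/3.
The remaining 2/3 passes to Beatrice's descendants per stirpes.
The 2/3 is divided into 4 equal shares of 1/6 among Fiona, Diana, Winifred, Victor.
Fiona is living and takes 1/6.
Diana predeceased; the 1/6 allotted to Diana's branch passes to Diana's issue by representation.
The 1/6 is divided into 2 equal shares of 1/12 among Albert, Prudence.
Albert is living and takes 1/12.
Prudence is living and takes 1/12.
Winifred predeceased; the 1/6 allotted to Winifred's branch passes to Winifred's issue by representation.
The 1/6 is divided into 3 equal shares of 1/18 among Edmund, Charles, Judith.
Edmund is living and takes 1/18.
Charles is living and takes 1/18.
Judith predeceased; the 1/18 allotted to Judith's branch passes to Judith's issue by representation.
The 1/18 is divided into 3 equal shares of 1/54 among Kenneth, Tessa, Nora.
Kenneth is living and takes 1/54.
Tessa is living and takes 1/54.
Nora is living and takes 1/54.
Victor predeceased; the 1/6 allotted to Victor's branch passes to Victor's issue by representation.
The 1/6 is divided into 2 equal shares of 1/12 among Samuel, Lydia.
Samuel is living and takes 1/12.
Lydia predeceased; the 1/12 allotted to Lydia's branch passes to Lydia's issue by representation.
The 1/12 is divided into 3 equal shares of 1/36 among Isaac, Martin, Rose.
Isaac is living and takes 1/36.
Martin is living and takes 1/36.
Rose is living and takes 1/36.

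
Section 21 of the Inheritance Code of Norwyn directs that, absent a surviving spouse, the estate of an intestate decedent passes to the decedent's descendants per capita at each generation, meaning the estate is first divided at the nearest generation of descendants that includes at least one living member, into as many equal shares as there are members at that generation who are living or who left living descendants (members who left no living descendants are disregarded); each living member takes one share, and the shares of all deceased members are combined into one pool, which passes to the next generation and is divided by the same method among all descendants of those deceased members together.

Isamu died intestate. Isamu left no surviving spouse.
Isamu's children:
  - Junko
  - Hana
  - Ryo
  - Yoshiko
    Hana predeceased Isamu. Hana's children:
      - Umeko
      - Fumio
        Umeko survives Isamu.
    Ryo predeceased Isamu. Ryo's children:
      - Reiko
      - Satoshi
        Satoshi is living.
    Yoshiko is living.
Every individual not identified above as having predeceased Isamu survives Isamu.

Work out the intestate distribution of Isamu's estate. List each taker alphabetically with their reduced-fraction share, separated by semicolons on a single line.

There is no surviving spouse, so the entire estate passes to Isamu's descendants per capita at each generation.
At generation 1 (Junko, Hana, Ryo, Yoshiko) there are 4 shares of (1)/4 = 1/4 each.
Living: Junko and Yoshiko — each takes 1/4.
Deceased: Hana and Ryo. Their combined 1/2 is pooled and carried to generation 2.
At generation 2 (Umeko, Fumio, Reiko, Satoshi) there are 4 shares of (1/2)/4 = 1/8 each.
Living: Umeko, Fumio, Reiko, and Satoshi — each takes 1/8.

Fumio 1/8; Junko 1/4; Reiko 1/8; Satoshi 1/8; Umeko 1/8; Yoshiko 1/4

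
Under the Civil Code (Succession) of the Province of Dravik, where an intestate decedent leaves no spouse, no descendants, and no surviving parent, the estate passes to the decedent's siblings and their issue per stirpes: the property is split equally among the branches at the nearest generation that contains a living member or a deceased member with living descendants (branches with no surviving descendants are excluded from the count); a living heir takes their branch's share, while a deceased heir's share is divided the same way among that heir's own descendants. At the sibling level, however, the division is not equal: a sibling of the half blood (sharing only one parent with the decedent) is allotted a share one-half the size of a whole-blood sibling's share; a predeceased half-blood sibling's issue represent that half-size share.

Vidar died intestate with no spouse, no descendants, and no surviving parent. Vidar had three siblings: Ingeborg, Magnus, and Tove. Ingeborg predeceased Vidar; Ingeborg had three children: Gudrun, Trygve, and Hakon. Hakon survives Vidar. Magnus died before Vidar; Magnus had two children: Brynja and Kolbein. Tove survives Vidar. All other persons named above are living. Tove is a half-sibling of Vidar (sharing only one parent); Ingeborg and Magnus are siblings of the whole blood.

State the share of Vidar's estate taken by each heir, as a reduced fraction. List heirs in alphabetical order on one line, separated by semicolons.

No spouse, descendants, or parent survives, so the estate passes to Vidar's siblings per stirpes.
Half-blood siblings count for one-half the weight of whole-blood siblings at the initial division.
Dividing 1 in proportion to weights (total weight 5/2): Ingeborg (weight 1) → 2/5; Magnus (weight 1) → 2/5; Tove (weight 1/2) → 1/5.
Ingeborg predeceased; the 2/5 allotted to Ingeborg's branch passes to Ingeborg's issue by representation.
The 2/5 is divided into 3 equal shares of 2/15 among Gudrun, Trygve, Hakon.
Gudrun is living and takes 2/15.
Trygve is living and takes 2/15.
Hakon is living and takes 2/15.
Magnus predeceased; the 2/5 allotted to Magnus's branch passes to Magnus's issue by representation.
The 2/5 is divided into 2 equal shares of 1/5 among Brynja, Kolbein.
Brynja is living and takes 1/5.
Kolbein is living and takes 1/5.
Tove is living and takes 1/5.

Brynja 1/5; Gudrun 2/15; Hakon 2/15; Kolbein 1/5; Tove 1/5; Trygve 2/15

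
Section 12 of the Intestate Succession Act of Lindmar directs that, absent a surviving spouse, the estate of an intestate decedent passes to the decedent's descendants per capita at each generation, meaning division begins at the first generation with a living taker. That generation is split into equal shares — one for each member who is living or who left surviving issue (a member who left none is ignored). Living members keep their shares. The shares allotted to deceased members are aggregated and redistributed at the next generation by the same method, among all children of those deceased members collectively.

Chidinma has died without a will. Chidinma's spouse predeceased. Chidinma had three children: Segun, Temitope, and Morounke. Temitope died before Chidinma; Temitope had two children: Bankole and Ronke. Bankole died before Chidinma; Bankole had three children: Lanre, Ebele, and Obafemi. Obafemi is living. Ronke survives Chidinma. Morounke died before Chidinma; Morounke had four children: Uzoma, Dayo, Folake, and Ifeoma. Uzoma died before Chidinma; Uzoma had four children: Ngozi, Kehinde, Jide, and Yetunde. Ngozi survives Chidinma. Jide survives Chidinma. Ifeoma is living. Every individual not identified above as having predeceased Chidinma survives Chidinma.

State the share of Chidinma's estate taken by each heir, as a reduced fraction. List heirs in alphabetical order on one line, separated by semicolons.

Dayo 1/9; Ebele 2/63; Folake 1/9; Ifeoma 1/9; Jide 2/63; Kehinde 2/63; Lanre 2/63; Ngozi 2/63; Obafemi 2/63; Ronke 1/9; Segun 1/3; Yetunde 2/63

There is no surviving spouse, so the entire estate passes to Chidinma's descendants per capita at each generation.
At generation 1 (Segun, Temitope, Morounke) there are 3 shares of (1)/3 = 1/3 each.
Living: Segun — each takes 1/3.
Deceased: Temitope and Morounke. Their combined 2/3 is pooled and carried to generation 2.
At generation 2 (Bankole, Ronke, Uzoma, Dayo, Folake, Ifeoma) there are 6 shares of (2/3)/6 = 1/9 each.
Living: Ronke, Dayo, Folake, and Ifeoma — each takes 1/9.
Deceased: Bankole and Uzoma. Their combined 2/9 is pooled and carried to generation 3.
At generation 3 (Lanre, Ebele, Obafemi, Ngozi, Kehinde, Jide, Yetunde) there are 7 shares of (2/9)/7 = 2/63 each.
Living: Lanre, Ebele, Obafemi, Ngozi, Kehinde, Jide, and Yetunde — each takes 2/63.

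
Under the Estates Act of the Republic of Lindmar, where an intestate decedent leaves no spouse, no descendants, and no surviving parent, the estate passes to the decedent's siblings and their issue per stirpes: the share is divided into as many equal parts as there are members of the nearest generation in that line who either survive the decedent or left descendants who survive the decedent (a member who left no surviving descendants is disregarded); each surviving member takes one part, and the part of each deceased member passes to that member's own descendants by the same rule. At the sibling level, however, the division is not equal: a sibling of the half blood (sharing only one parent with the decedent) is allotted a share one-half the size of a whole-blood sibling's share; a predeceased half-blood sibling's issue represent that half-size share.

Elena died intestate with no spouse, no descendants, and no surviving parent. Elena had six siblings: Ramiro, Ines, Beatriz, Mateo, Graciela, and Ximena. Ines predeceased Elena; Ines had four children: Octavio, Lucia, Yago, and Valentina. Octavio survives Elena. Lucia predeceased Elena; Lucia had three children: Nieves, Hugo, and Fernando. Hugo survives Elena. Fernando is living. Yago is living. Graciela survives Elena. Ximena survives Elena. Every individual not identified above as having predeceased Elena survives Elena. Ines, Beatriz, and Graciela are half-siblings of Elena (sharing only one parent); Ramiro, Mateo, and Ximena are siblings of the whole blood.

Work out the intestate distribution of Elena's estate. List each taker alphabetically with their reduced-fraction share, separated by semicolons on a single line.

Beatriz 1/9; Fernando 1/108; Graciela 1/9; Hugo 1/108; Mateo 2/9; Nieves 1/108; Octavio 1/36; Ramiro 2/9; Valentina 1/36; Ximena 2/9; Yago 1/36

No spouse, descendants, or parent survives, so the estate passes to Elena's siblings per stirpes.
Half-blood siblings count for one-half the weight of whole-blood siblings at the initial division.
Dividing 1 in proportion to weights (total weight 9/2): Ramiro (weight 1) → 2/9; Ines (weight 1/2) → 1/9; Beatriz (weight 1/2) → 1/9; Mateo (weight 1) → 2/9; Graciela (weight 1/2) → 1/9; Ximena (weight 1) → 2/9.
Ramiro is living and takes 2/9.
Ines predeceased; the 1/9 allotted to Ines's branch passes to Ines's issue by representation.
The 1/9 is divided into 4 equal shares of 1/36 among Octavio, Lucia, Yago, Valentina.
Octavio is living and takes 1/36.
Lucia predeceased; the 1/36 allotted to Lucia's branch passes to Lucia's issue by representation.
The 1/36 is divided into 3 equal shares of 1/108 among Nieves, Hugo, Fernando.
Nieves is living and takes 1/108.
Hugo is living and takes 1/108.
Fernando is living and takes 1/108.
Yago is living and takes 1/36.
Valentina is living and takes 1/36.
Beatriz is living and takes 1/9.
Mateo is living and takes 2/9.
Graciela is living and takes 1/9.
Ximena is living and takes 2/9.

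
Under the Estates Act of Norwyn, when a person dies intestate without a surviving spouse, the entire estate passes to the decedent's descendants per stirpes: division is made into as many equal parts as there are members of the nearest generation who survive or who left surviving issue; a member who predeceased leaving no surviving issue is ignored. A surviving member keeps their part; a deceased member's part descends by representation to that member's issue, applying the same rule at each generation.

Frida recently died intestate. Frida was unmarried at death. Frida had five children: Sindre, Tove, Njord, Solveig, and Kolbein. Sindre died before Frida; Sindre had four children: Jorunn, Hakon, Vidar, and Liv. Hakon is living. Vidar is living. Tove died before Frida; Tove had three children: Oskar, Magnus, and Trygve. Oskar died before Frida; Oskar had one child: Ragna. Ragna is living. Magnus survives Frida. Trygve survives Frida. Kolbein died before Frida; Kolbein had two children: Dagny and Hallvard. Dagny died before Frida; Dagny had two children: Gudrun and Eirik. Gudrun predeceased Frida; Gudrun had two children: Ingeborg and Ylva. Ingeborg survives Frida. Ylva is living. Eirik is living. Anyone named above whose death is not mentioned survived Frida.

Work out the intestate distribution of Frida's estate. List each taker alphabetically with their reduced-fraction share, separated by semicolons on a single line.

Eirik 1/20; Hakon 1/20; Hallvard 1/10; Ingeborg 1/40; Jorunn 1/20; Liv 1/20; Magnus 1/15; Njord 1/5; Ragna 1/15; Solveig 1/5; Trygve 1/15; Vidar 1/20; Ylva 1/40

There is no surviving spouse, so the entire estate passes to Frida's descendants per stirpes.
The estate is divided into 5 equal shares of 1/5 among Sindre, Tove, Njord, Solveig, Kolbein.
Sindre predeceased; the 1/5 allotted to Sindre's branch passes to Sindre's issue by representation.
The 1/5 is divided into 4 equal shares of 1/20 among Jorunn, Hakon, Vidar, Liv.
Jorunn is living and takes 1/20.
Hakon is living and takes 1/20.
Vidar is living and takes 1/20.
Liv is living and takes 1/20.
Tove predeceased; the 1/5 allotted to Tove's branch passes to Tove's issue by representation.
The 1/5 is divided into 3 equal shares of 1/15 among Oskar, Magnus, Trygve.
Oskar predeceased; the 1/15 allotted to Oskar's branch passes to Oskar's issue by representation.
Ragna is the sole taker at this level and receives the full 1/15.
Magnus is living and takes 1/15.
Trygve is living and takes 1/15.
Njord is living and takes 1/5.
Solveig is living and takes 1/5.
Kolbein predeceased; the 1/5 allotted to Kolbein's branch passes to Kolbein's issue by representation.
The 1/5 is divided into 2 equal shares of 1/10 among Dagny, Hallvard.
Dagny predeceased; the 1/10 allotted to Dagny's branch passes to Dagny's issue by representation.
The 1/10 is divided into 2 equal shares of 1/20 among Gudrun, Eirik.
Gudrun predeceased; the 1/20 allotted to Gudrun's branch passes to Gudrun's issue by representation.
The 1/20 is divided into 2 equal shares of 1/40 among Ingeborg, Ylva.
Ingeborg is living and takes 1/40.
Ylva is living and takes 1/40.
Eirik is living and takes 1/20.
Hallvard is living and takes 1/10.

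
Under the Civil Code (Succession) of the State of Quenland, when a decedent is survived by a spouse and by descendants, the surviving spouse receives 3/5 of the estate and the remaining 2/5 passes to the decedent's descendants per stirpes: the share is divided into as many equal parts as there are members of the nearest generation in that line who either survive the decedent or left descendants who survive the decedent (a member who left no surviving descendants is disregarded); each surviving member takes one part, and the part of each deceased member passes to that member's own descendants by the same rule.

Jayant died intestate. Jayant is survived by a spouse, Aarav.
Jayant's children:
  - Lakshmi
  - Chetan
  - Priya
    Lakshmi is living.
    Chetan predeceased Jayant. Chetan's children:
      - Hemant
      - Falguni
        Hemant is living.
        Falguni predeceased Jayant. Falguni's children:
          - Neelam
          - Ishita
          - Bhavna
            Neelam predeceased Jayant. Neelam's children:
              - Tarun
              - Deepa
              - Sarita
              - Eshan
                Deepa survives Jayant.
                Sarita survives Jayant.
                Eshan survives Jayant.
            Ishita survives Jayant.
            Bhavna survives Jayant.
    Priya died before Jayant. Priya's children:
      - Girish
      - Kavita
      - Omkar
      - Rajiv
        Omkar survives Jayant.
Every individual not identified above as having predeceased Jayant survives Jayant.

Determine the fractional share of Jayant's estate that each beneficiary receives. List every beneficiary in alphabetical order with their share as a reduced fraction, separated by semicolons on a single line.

Aarav 3/5; Bhavna 1/45; Deepa 1/180; Eshan 1/180; Girish 1/30; Hemant 1/15; Ishita 1/45; Kavita 1/30; Lakshmi 2/15; Omkar 1/30; Rajiv 1/30; Sarita 1/180; Tarun 1/180

Aarav, as surviving spouse, takes 3/5.
The remaining 2/5 passes to Jayant's descendants per stirpes.
The 2/5 is divided into 3 equal shares of 2/15 among Lakshmi, Chetan, Priya.
Lakshmi is living and takes 2/15.
Chetan predeceased; the 2/15 allotted to Chetan's branch passes to Chetan's issue by representation.
The 2/15 is divided into 2 equal shares of 1/15 among Hemant, Falguni.
Hemant is living and takes 1/15.
Falguni predeceased; the 1/15 allotted to Falguni's branch passes to Falguni's issue by representation.
The 1/15 is divided into 3 equal shares of 1/45 among Neelam, Ishita, Bhavna.
Neelam predeceased; the 1/45 allotted to Neelam's branch passes to Neelam's issue by representation.
The 1/45 is divided into 4 equal shares of 1/180 among Tarun, Deepa, Sarita, Eshan.
Tarun is living and takes 1/180.
Deepa is living and takes 1/180.
Sarita is living and takes 1/180.
Eshan is living and takes 1/180.
Ishita is living and takes 1/45.
Bhavna is living and takes 1/45.
Priya predeceased; the 2/15 allotted to Priya's branch passes to Priya's issue by representation.
The 2/15 is divided into 4 equal shares of 1/30 among Girish, Kavita, Omkar, Rajiv.
Girish is living and takes 1/30.
Kavita is living and takes 1/30.
Omkar is living and takes 1/30.
Rajiv is living and takes 1/30.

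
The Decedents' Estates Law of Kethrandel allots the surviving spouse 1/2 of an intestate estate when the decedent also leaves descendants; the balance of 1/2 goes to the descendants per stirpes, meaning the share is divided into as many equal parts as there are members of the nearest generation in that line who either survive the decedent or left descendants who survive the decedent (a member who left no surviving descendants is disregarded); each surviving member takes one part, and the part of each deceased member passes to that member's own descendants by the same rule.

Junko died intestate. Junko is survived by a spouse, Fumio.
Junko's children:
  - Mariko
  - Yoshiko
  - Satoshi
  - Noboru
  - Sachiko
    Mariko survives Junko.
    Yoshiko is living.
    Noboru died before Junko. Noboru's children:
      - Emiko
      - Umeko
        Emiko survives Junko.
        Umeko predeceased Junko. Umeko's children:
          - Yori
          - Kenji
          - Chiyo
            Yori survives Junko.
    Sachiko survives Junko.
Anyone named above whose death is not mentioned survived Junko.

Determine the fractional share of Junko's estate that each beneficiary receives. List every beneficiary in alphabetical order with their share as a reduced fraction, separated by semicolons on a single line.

Fumio, as surviving spouse, takes 1/2.
The remaining 1/2 passes to Junko's descendants per stirpes.
The 1/2 is divided into 5 equal shares of 1/10 among Mariko, Yoshiko, Satoshi, Noboru, Sachiko.
Mariko is living and takes 1/10.
Yoshiko is living and takes 1/10.
Satoshi is living and takes 1/10.
Noboru predeceased; the 1/10 allotted to Noboru's branch passes to Noboru's issue by representation.
The 1/10 is divided into 2 equal shares of 1/20 among Emiko, Umeko.
Emiko is living and takes 1/20.
Umeko predeceased; the 1/20 allotted to Umeko's branch passes to Umeko's issue by representation.
The 1/20 is divided into 3 equal shares of 1/60 among Yori, Kenji, Chiyo.
Yori is living and takes 1/60.
Kenji is living and takes 1/60.
Chiyo is living and takes 1/60.
Sachiko is living and takes 1/10.

Chiyo 1/60; Emiko 1/20; Fumio 1/2; Kenji 1/60; Mariko 1/10; Sachiko 1/10; Satoshi 1/10; Yori 1/60; Yoshiko 1/10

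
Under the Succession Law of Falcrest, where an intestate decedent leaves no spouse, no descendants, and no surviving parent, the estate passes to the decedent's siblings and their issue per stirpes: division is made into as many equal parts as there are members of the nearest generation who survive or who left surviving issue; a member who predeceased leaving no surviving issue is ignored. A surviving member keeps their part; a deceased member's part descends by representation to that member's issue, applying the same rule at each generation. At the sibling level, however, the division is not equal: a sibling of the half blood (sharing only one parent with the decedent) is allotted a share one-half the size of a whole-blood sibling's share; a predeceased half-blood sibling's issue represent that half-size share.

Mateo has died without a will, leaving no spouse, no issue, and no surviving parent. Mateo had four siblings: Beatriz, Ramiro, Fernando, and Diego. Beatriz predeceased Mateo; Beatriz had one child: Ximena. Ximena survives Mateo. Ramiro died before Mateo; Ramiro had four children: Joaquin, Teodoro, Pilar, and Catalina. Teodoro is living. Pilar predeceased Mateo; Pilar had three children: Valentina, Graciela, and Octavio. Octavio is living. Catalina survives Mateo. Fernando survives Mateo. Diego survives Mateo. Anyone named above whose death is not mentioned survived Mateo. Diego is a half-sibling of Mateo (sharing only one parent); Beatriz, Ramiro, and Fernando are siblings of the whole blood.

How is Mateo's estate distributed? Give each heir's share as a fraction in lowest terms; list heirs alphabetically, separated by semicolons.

Catalina 1/14; Diego 1/7; Fernando 2/7; Graciela 1/42; Joaquin 1/14; Octavio 1/42; Teodoro 1/14; Valentina 1/42; Ximena 2/7

No spouse, descendants, or parent survives, so the estate passes to Mateo's siblings per stirpes.
Half-blood siblings count for one-half the weight of whole-blood siblings at the initial division.
Dividing 1 in proportion to weights (total weight 7/2): Beatriz (weight 1) → 2/7; Ramiro (weight 1) → 2/7; Fernando (weight 1) → 2/7; Diego (weight 1/2) → 1/7.
Beatriz predeceased; the 2/7 allotted to Beatriz's branch passes to Beatriz's issue by representation.
Ximena is the sole taker at this level and receives the full 2/7.
Ramiro predeceased; the 2/7 allotted to Ramiro's branch passes to Ramiro's issue by representation.
The 2/7 is divided into 4 equal shares of 1/14 among Joaquin, Teodoro, Pilar, Catalina.
Joaquin is living and takes 1/14.
Teodoro is living and takes 1/14.
Pilar predeceased; the 1/14 allotted to Pilar's branch passes to Pilar's issue by representation.
The 1/14 is divided into 3 equal shares of 1/42 among Valentina, Graciela, Octavio.
Valentina is living and takes 1/42.
Graciela is living and takes 1/42.
Octavio is living and takes 1/42.
Catalina is living and takes 1/14.
Fernando is living and takes 2/7.
Diego is living and takes 1/7.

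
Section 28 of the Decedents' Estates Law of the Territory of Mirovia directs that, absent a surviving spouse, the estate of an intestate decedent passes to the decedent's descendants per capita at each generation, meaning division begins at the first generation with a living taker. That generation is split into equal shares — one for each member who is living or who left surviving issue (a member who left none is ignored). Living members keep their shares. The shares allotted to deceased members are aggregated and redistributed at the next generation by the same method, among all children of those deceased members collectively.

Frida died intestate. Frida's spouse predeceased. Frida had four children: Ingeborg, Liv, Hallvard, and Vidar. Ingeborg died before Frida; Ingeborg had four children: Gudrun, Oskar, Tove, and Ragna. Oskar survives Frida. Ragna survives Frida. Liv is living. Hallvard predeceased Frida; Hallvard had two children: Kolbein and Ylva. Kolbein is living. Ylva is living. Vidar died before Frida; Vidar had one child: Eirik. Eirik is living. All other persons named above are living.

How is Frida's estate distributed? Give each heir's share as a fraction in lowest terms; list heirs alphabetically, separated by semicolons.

There is no surviving spouse, so the entire estate passes to Frida's descendants per capita at each generation.
At generation 1 (Ingeborg, Liv, Hallvard, Vidar) there are 4 shares of (1)/4 = 1/4 each.
Living: Liv — each takes 1/4.
Deceased: Ingeborg, Hallvard, and Vidar. Their combined 3/4 is pooled and carried to generation 2.
At generation 2 (Gudrun, Oskar, Tove, Ragna, Kolbein, Ylva, Eirik) there are 7 shares of (3/4)/7 = 3/28 each.
Living: Gudrun, Oskar, Tove, Ragna, Kolbein, Ylva, and Eirik — each takes 3/28.

Eirik 3/28; Gudrun 3/28; Kolbein 3/28; Liv 1/4; Oskar 3/28; Ragna 3/28; Tove 3/28; Ylva 3/28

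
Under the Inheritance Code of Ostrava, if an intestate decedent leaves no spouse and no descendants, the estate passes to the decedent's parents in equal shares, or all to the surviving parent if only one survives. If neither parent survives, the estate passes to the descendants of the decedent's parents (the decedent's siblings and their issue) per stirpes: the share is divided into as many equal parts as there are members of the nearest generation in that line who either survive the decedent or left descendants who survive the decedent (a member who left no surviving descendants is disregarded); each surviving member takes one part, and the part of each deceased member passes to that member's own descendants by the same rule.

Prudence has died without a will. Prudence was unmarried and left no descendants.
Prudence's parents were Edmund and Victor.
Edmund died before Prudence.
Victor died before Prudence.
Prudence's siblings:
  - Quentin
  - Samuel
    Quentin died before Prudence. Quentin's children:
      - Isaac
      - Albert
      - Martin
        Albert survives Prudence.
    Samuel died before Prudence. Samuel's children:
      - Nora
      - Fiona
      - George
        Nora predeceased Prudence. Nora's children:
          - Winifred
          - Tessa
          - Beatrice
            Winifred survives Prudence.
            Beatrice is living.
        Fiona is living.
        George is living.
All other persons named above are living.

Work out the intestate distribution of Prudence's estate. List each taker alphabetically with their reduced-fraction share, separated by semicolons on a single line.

Neither parent survives and there are no descendants, so the estate passes to Prudence's siblings and their issue per stirpes.
The estate is divided into 2 equal shares of 1/2 among Quentin, Samuel.
Quentin predeceased; the 1/2 allotted to Quentin's branch passes to Quentin's issue by representation.
The 1/2 is divided into 3 equal shares of 1/6 among Isaac, Albert, Martin.
Isaac is living and takes 1/6.
Albert is living and takes 1/6.
Martin is living and takes 1/6.
Samuel predeceased; the 1/2 allotted to Samuel's branch passes to Samuel's issue by representation.
The 1/2 is divided into 3 equal shares of 1/6 among Nora, Fiona, George.
Nora predeceased; the 1/6 allotted to Nora's branch passes to Nora's issue by representation.
The 1/6 is divided into 3 equal shares of 1/18 among Winifred, Tessa, Beatrice.
Winifred is living and takes 1/18.
Tessa is living and takes 1/18.
Beatrice is living and takes 1/18.
Fiona is living and takes 1/6.
George is living and takes 1/6.

Albert 1/6; Beatrice 1/18; Fiona 1/6; George 1/6; Isaac 1/6; Martin 1/6; Tessa 1/18; Winifred 1/18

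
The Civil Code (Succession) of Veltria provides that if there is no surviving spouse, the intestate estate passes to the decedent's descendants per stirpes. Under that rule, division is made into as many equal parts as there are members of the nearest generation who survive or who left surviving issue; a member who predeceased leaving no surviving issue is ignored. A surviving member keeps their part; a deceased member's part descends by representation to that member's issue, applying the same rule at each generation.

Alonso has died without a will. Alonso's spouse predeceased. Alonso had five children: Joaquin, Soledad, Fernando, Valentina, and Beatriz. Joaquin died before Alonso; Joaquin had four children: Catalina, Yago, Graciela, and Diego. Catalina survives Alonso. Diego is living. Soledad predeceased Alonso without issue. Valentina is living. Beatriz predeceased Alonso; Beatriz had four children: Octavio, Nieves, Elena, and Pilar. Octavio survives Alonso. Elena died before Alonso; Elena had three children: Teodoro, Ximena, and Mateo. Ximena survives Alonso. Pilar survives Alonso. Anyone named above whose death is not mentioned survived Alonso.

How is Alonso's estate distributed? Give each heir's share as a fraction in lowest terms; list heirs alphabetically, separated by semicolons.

Catalina 1/16; Diego 1/16; Fernando 1/4; Graciela 1/16; Mateo 1/48; Nieves 1/16; Octavio 1/16; Pilar 1/16; Teodoro 1/48; Valentina 1/4; Ximena 1/48; Yago 1/16

There is no surviving spouse, so the entire estate passes to Alonso's descendants per stirpes.
Soledad left no surviving issue, so that branch lapses and is disregarded.
The estate is divided into 4 equal shares of 1/4 among Joaquin, Fernando, Valentina, Beatriz.
Joaquin predeceased; the 1/4 allotted to Joaquin's branch passes to Joaquin's issue by representation.
The 1/4 is divided into 4 equal shares of 1/16 among Catalina, Yago, Graciela, Diego.
Catalina is living and takes 1/16.
Yago is living and takes 1/16.
Graciela is living and takes 1/16.
Diego is living and takes 1/16.
Fernando is living and takes 1/4.
Valentina is living and takes 1/4.
Beatriz predeceased; the 1/4 allotted to Beatriz's branch passes to Beatriz's issue by representation.
The 1/4 is divided into 4 equal shares of 1/16 among Octavio, Nieves, Elena, Pilar.
Octavio is living and takes 1/16.
Nieves is living and takes 1/16.
Elena predeceased; the 1/16 allotted to Elena's branch passes to Elena's issue by representation.
The 1/16 is divided into 3 equal shares of 1/48 among Teodoro, Ximena, Mateo.
Teodoro is living and takes 1/48.
Ximena is living and takes 1/48.
Mateo is living and takes 1/48.
Pilar is living and takes 1/16.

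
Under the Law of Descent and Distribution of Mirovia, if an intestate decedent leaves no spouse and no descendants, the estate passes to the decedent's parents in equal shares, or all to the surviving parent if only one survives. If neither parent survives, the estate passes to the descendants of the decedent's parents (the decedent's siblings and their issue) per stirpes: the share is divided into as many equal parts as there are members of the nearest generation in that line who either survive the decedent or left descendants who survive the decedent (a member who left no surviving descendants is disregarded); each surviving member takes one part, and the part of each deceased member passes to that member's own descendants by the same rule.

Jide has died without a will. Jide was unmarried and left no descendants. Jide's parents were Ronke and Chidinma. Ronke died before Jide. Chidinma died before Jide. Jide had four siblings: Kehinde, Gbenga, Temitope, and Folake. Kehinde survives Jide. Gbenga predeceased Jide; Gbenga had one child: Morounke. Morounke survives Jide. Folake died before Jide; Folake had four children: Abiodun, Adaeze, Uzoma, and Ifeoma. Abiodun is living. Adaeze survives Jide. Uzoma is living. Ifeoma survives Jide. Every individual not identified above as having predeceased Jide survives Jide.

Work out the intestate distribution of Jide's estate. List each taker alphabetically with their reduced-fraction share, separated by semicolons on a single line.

Neither parent survives and there are no descendants, so the estate passes to Jide's siblings and their issue per stirpes.
The estate is divided into 4 equal shares of 1/4 among Kehinde, Gbenga, Temitope, Folake.
Kehinde is living and takes 1/4.
Gbenga predeceased; the 1/4 allotted to Gbenga's branch passes to Gbenga's issue by representation.
Morounke is the sole taker at this level and receives the full 1/4.
Temitope is living and takes 1/4.
Folake predeceased; the 1/4 allotted to Folake's branch passes to Folake's issue by representation.
The 1/4 is divided into 4 equal shares of 1/16 among Abiodun, Adaeze, Uzoma, Ifeoma.
Abiodun is living and takes 1/16.
Adaeze is living and takes 1/16.
Uzoma is living and takes 1/16.
Ifeoma is living and takes 1/16.

Abiodun 1/16; Adaeze 1/16; Ifeoma 1/16; Kehinde 1/4; Morounke 1/4; Temitope 1/4; Uzoma 1/16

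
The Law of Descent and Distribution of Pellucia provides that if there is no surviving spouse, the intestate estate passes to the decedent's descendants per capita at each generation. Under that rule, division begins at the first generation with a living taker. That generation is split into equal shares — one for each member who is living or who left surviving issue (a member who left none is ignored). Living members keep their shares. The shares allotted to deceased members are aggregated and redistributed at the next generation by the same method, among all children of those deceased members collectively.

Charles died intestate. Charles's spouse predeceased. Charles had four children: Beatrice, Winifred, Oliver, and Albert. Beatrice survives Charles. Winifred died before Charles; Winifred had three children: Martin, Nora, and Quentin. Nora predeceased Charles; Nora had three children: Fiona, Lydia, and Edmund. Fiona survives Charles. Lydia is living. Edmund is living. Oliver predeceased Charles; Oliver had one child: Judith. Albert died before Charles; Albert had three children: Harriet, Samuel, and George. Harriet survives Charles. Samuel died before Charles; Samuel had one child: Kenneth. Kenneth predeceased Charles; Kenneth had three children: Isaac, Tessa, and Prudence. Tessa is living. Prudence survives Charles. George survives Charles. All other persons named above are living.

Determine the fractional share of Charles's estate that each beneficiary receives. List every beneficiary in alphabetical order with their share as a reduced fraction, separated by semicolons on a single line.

There is no surviving spouse, so the entire estate passes to Charles's descendants per capita at each generation.
At generation 1 (Beatrice, Winifred, Oliver, Albert) there are 4 shares of (1)/4 = 1/4 each.
Living: Beatrice — each takes 1/4.
Deceased: Winifred, Oliver, and Albert. Their combined 3/4 is pooled and carried to generation 2.
At generation 2 (Martin, Nora, Quentin, Judith, Harriet, Samuel, George) there are 7 shares of (3/4)/7 = 3/28 each.
Living: Martin, Quentin, Judith, Harriet, and George — each takes 3/28.
Deceased: Nora and Samuel. Their combined 3/14 is pooled and carried to generation 3.
At generation 3 (Fiona, Lydia, Edmund, Kenneth) there are 4 shares of (3/14)/4 = 3/56 each.
Living: Fiona, Lydia, and Edmund — each takes 3/56.
Deceased: Kenneth. That 3/56 share is carried to generation 4.
At generation 4 (Isaac, Tessa, Prudence) there are 3 shares of (3/56)/3 = 1/56 each.
Living: Isaac, Tessa, and Prudence — each takes 1/56.

Beatrice 1/4; Edmund 3/56; Fiona 3/56; George 3/28; Harriet 3/28; Isaac 1/56; Judith 3/28; Lydia 3/56; Martin 3/28; Prudence 1/56; Quentin 3/28; Tessa 1/56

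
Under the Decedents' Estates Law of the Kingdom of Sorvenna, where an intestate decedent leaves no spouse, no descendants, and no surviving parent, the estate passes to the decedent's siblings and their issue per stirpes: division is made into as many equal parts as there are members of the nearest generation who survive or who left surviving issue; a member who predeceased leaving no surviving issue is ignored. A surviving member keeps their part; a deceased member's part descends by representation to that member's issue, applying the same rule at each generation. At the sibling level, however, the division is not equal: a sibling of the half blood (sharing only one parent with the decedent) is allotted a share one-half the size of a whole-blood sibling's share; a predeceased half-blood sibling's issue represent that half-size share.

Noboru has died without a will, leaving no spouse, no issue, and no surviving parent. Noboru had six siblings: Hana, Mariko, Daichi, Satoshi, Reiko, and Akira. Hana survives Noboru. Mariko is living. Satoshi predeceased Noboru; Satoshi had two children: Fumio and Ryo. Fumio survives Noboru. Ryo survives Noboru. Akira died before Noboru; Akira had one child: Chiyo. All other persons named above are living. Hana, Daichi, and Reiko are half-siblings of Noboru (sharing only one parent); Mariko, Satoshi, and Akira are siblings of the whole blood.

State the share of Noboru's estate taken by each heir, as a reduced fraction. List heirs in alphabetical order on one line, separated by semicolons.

Chiyo 2/9; Daichi 1/9; Fumio 1/9; Hana 1/9; Mariko 2/9; Reiko 1/9; Ryo 1/9

No spouse, descendants, or parent survives, so the estate passes to Noboru's siblings per stirpes.
Half-blood siblings count for one-half the weight of whole-blood siblings at the initial division.
Dividing 1 in proportion to weights (total weight 9/2): Hana (weight 1/2) → 1/9; Mariko (weight 1) → 2/9; Daichi (weight 1/2) → 1/9; Satoshi (weight 1) → 2/9; Reiko (weight 1/2) → 1/9; Akira (weight 1) → 2/9.
Hana is living and takes 1/9.
Mariko is living and takes 2/9.
Daichi is living and takes 1/9.
Satoshi predeceased; the 2/9 allotted to Satoshi's branch passes to Satoshi's issue by representation.
The 2/9 is divided into 2 equal shares of 1/9 among Fumio, Ryo.
Fumio is living and takes 1/9.
Ryo is living and takes 1/9.
Reiko is living and takes 1/9.
Akira predeceased; the 2/9 allotted to Akira's branch passes to Akira's issue by representation.
Chiyo is the sole taker at this level and receives the full 2/9.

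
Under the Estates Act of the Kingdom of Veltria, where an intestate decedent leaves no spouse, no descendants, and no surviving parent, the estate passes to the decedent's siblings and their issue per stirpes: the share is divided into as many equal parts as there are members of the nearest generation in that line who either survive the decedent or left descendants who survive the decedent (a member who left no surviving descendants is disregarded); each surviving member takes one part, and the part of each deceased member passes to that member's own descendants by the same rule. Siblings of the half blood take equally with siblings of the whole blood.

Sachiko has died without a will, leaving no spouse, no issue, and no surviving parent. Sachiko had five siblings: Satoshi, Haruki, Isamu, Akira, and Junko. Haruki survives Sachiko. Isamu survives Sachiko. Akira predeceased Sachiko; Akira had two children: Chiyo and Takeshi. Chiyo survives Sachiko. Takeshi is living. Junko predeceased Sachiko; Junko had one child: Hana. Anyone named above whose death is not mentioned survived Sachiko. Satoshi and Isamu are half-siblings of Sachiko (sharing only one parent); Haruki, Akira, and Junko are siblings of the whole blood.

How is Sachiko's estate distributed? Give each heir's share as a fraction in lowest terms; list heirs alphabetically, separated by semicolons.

No spouse, descendants, or parent survives, so the estate passes to Sachiko's siblings per stirpes.
Half-blood and whole-blood siblings take equally under the stated rule.
The estate is divided into 5 equal shares of 1/5 among Satoshi, Haruki, Isamu, Akira, Junko.
Satoshi is living and takes 1/5.
Haruki is living and takes 1/5.
Isamu is living and takes 1/5.
Akira predeceased; the 1/5 allotted to Akira's branch passes to Akira's issue by representation.
The 1/5 is divided into 2 equal shares of 1/10 among Chiyo, Takeshi.
Chiyo is living and takes 1/10.
Takeshi is living and takes 1/10.
Junko predeceased; the 1/5 allotted to Junko's branch passes to Junko's issue by representation.
Hana is the sole taker at this level and receives the full 1/5.

Chiyo 1/10; Hana 1/5; Haruki 1/5; Isamu 1/5; Satoshi 1/5; Takeshi 1/10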